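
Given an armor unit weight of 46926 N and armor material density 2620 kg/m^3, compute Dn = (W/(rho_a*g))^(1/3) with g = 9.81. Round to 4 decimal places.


V = W / (rho_a * g)
V = 46926 / (2620 * 9.81)
V = 46926 / 25702.20
V = 1.825758 m^3
Dn = V^(1/3) = 1.825758^(1/3)
Dn = 1.2222 m

1.2222


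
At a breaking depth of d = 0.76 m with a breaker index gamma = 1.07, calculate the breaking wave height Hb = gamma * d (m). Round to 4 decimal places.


Hb = gamma * d
Hb = 1.07 * 0.76
Hb = 0.8132 m

0.8132


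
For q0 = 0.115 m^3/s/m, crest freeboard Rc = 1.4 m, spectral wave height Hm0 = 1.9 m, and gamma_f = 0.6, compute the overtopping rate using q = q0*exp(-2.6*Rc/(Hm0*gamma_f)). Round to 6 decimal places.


q = q0 * exp(-2.6 * Rc / (Hm0 * gamma_f))
Exponent = -2.6 * 1.4 / (1.9 * 0.6)
= -2.6 * 1.4 / 1.1400
= -3.192982
exp(-3.192982) = 0.041049
q = 0.115 * 0.041049
q = 0.004721 m^3/s/m

0.004721


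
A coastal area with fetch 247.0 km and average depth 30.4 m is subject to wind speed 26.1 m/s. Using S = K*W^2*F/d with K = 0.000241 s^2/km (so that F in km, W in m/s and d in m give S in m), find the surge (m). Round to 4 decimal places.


S = K * W^2 * F / d
W^2 = 26.1^2 = 681.21
S = 0.000241 * 681.21 * 247.0 / 30.4
Numerator = 0.000241 * 681.21 * 247.0 = 40.550388
S = 40.550388 / 30.4 = 1.3339 m

1.3339


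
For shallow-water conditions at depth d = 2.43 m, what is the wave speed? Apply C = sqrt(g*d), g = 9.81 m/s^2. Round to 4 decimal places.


Using the shallow-water approximation:
C = sqrt(g * d) = sqrt(9.81 * 2.43)
C = sqrt(23.8383)
C = 4.8824 m/s

4.8824


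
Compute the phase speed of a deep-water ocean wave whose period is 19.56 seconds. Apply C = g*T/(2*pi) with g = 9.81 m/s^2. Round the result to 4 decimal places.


We use the deep-water celerity formula:
C = g * T / (2 * pi)
C = 9.81 * 19.56 / (2 * 3.14159...)
C = 191.883600 / 6.283185
C = 30.5392 m/s

30.5392


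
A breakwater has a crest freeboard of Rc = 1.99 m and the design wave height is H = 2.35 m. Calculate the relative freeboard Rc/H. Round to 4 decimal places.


Relative freeboard = Rc / H
= 1.99 / 2.35
= 0.8468

0.8468


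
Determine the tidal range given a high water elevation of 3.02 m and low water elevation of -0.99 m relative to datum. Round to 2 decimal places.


Tidal range = High water - Low water
Tidal range = 3.02 - (-0.99)
Tidal range = 4.01 m

4.01


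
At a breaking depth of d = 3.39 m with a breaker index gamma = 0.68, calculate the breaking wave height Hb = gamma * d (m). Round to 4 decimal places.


Hb = gamma * d
Hb = 0.68 * 3.39
Hb = 2.3052 m

2.3052


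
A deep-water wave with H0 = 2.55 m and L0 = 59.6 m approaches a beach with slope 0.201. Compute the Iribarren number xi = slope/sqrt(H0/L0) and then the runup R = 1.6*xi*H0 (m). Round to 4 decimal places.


xi = slope / sqrt(H0/L0)
H0/L0 = 2.55/59.6 = 0.042785
sqrt(0.042785) = 0.206846
xi = 0.201 / 0.206846 = 0.971738
R = 1.6 * xi * H0 = 1.6 * 0.971738 * 2.55
R = 3.9647 m

3.9647


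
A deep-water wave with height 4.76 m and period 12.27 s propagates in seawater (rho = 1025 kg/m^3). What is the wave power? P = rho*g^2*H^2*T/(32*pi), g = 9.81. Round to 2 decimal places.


P = rho * g^2 * H^2 * T / (32 * pi)
P = 1025 * 9.81^2 * 4.76^2 * 12.27 / (32 * pi)
P = 1025 * 96.2361 * 22.6576 * 12.27 / 100.53096
P = 272785.01 W/m

272785.01


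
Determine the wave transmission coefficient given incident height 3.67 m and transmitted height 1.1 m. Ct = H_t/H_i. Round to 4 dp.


Ct = H_t / H_i
Ct = 1.1 / 3.67
Ct = 0.2997

0.2997


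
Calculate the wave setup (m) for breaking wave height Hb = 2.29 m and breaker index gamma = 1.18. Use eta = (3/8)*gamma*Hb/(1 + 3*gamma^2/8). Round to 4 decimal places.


eta = (3/8) * gamma * Hb / (1 + 3*gamma^2/8)
Numerator = (3/8) * 1.18 * 2.29 = 1.013325
Denominator = 1 + 3*1.18^2/8 = 1 + 0.522150 = 1.522150
eta = 1.013325 / 1.522150
eta = 0.6657 m

0.6657


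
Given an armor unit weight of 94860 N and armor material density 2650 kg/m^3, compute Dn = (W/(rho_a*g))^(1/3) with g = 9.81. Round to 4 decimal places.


V = W / (rho_a * g)
V = 94860 / (2650 * 9.81)
V = 94860 / 25996.50
V = 3.648953 m^3
Dn = V^(1/3) = 3.648953^(1/3)
Dn = 1.5395 m

1.5395


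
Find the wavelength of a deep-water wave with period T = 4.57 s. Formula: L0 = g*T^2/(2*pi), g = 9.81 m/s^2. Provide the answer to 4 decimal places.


L0 = g * T^2 / (2 * pi)
L0 = 9.81 * 4.57^2 / (2 * pi)
L0 = 9.81 * 20.8849 / 6.28319
L0 = 204.8809 / 6.28319
L0 = 32.6078 m

32.6078


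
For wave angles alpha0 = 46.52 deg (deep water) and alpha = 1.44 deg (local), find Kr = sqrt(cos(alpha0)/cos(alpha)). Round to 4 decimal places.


Kr = sqrt(cos(alpha0) / cos(alpha))
cos(46.52) = 0.688101
cos(1.44) = 0.999684
Kr = sqrt(0.688101 / 0.999684)
Kr = sqrt(0.688319)
Kr = 0.8296

0.8296


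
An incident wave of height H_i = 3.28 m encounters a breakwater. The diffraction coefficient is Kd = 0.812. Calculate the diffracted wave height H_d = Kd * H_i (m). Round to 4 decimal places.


H_d = Kd * H_i
H_d = 0.812 * 3.28
H_d = 2.6634 m

2.6634


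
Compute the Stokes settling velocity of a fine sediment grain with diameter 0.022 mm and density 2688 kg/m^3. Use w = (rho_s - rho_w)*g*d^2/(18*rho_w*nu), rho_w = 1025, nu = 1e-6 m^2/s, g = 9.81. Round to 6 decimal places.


w = (rho_s - rho_w) * g * d^2 / (18 * rho_w * nu)
d = 0.022 mm = 0.000022 m
rho_s - rho_w = 2688 - 1025 = 1663
Numerator = 1663 * 9.81 * (0.000022)^2 = 0.000007895991
Denominator = 18 * 1025 * 1e-6 = 0.018450
w = 0.000428 m/s

0.000428


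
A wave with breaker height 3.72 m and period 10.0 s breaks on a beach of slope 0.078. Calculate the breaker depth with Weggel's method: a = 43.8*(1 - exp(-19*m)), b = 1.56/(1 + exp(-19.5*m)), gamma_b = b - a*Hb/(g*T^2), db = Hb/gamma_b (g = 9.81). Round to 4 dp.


a = 43.8 * (1 - exp(-19 * m))
exp(-19 * 0.078) = exp(-1.4820) = 0.227183
a = 43.8 * (1 - 0.227183) = 33.849390
b = 1.56 / (1 + exp(-19.5 * m))
exp(-19.5 * 0.078) = exp(-1.5210) = 0.218493
b = 1.56 / (1 + 0.218493) = 1.280270
Hb / (g * T^2) = 3.72 / (9.81 * 10.0^2) = 3.72 / 981.0000 = 0.00379205
gamma_b = b - a * Hb/(g*T^2) = 1.280270 - 33.849390 * 0.00379205 = 1.151911
db = Hb / gamma_b = 3.72 / 1.151911
db = 3.2294 m

3.2294


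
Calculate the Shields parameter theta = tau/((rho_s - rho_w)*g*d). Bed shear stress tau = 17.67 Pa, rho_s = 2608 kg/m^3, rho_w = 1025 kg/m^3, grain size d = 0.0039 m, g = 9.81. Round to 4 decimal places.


theta = tau / ((rho_s - rho_w) * g * d)
rho_s - rho_w = 2608 - 1025 = 1583
Denominator = 1583 * 9.81 * 0.0039 = 60.563997
theta = 17.67 / 60.563997
theta = 0.2918

0.2918


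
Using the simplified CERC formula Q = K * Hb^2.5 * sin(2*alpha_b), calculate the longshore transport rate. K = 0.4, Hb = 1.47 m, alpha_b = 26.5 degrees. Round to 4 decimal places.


Q = K * Hb^2.5 * sin(2 * alpha_b)
Hb^2.5 = 1.47^2.5 = 2.619952
sin(2 * 26.5) = sin(53.0) = 0.798636
Q = 0.4 * 2.619952 * 0.798636
Q = 0.8370 m^3/s

0.8370


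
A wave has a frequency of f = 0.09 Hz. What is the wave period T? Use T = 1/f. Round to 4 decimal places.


T = 1 / f
T = 1 / 0.09
T = 11.1111 s

11.1111


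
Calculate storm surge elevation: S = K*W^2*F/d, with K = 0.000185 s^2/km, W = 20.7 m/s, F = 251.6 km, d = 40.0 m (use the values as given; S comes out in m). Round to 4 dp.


S = K * W^2 * F / d
W^2 = 20.7^2 = 428.49
S = 0.000185 * 428.49 * 251.6 / 40.0
Numerator = 0.000185 * 428.49 * 251.6 = 19.944496
S = 19.944496 / 40.0 = 0.4986 m

0.4986


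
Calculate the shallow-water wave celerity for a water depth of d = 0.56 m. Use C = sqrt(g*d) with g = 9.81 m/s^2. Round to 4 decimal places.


Using the shallow-water approximation:
C = sqrt(g * d) = sqrt(9.81 * 0.56)
C = sqrt(5.4936)
C = 2.3438 m/s

2.3438


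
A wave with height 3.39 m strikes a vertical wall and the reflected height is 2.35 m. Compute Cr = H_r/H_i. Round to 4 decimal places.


Cr = H_r / H_i
Cr = 2.35 / 3.39
Cr = 0.6932

0.6932


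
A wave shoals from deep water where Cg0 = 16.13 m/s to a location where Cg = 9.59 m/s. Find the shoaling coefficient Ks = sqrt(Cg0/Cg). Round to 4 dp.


Ks = sqrt(Cg0 / Cg)
Ks = sqrt(16.13 / 9.59)
Ks = sqrt(1.6820)
Ks = 1.2969

1.2969


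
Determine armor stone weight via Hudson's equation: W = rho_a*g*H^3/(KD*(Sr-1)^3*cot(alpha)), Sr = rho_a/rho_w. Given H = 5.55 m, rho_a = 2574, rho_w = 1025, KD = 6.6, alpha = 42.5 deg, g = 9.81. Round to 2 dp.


Sr = rho_a / rho_w = 2574 / 1025 = 2.511220
(Sr - 1) = 1.511220
(Sr - 1)^3 = 3.451300
cot(42.5) = 1 / tan(42.5) = 1 / 0.916331 = 1.091309
Numerator = 2574 * 9.81 * 5.55^3 = 4316746.0404
Denominator = 6.6 * 3.451300 * 1.091309 = 24.858455
W = 4316746.0404 / 24.858455
W = 173653.03 N

173653.03


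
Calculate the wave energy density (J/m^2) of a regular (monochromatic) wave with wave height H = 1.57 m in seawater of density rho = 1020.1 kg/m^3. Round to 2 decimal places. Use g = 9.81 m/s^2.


E = (1/8) * rho * g * H^2
E = (1/8) * 1020.1 * 9.81 * 1.57^2
E = 0.125 * 1020.1 * 9.81 * 2.4649
E = 3083.34 J/m^2

3083.34


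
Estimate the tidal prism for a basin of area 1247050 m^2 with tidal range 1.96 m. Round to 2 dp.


Tidal prism = Area * Tidal range
P = 1247050 * 1.96
P = 2444218.00 m^3

2444218.00


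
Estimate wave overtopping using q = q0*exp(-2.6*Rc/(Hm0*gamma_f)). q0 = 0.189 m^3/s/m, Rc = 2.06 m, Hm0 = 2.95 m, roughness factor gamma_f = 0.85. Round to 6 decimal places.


q = q0 * exp(-2.6 * Rc / (Hm0 * gamma_f))
Exponent = -2.6 * 2.06 / (2.95 * 0.85)
= -2.6 * 2.06 / 2.5075
= -2.135992
exp(-2.135992) = 0.118127
q = 0.189 * 0.118127
q = 0.022326 m^3/s/m

0.022326


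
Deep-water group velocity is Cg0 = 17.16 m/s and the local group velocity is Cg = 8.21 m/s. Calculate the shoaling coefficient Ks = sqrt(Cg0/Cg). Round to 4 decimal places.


Ks = sqrt(Cg0 / Cg)
Ks = sqrt(17.16 / 8.21)
Ks = sqrt(2.0901)
Ks = 1.4457

1.4457


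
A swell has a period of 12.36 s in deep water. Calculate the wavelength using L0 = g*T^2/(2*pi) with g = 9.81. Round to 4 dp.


L0 = g * T^2 / (2 * pi)
L0 = 9.81 * 12.36^2 / (2 * pi)
L0 = 9.81 * 152.7696 / 6.28319
L0 = 1498.6698 / 6.28319
L0 = 238.5207 m

238.5207


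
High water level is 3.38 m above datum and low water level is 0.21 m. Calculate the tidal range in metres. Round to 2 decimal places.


Tidal range = High water - Low water
Tidal range = 3.38 - (0.21)
Tidal range = 3.17 m

3.17


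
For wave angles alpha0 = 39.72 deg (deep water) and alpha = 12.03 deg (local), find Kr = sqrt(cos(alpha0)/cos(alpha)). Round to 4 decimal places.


Kr = sqrt(cos(alpha0) / cos(alpha))
cos(39.72) = 0.769177
cos(12.03) = 0.978039
Kr = sqrt(0.769177 / 0.978039)
Kr = sqrt(0.786448)
Kr = 0.8868

0.8868


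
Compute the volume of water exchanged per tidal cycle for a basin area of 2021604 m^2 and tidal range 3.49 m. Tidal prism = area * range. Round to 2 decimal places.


Tidal prism = Area * Tidal range
P = 2021604 * 3.49
P = 7055397.96 m^3

7055397.96


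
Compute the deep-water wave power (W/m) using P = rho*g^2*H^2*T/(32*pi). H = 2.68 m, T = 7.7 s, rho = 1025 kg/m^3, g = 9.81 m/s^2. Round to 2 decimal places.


P = rho * g^2 * H^2 * T / (32 * pi)
P = 1025 * 9.81^2 * 2.68^2 * 7.7 / (32 * pi)
P = 1025 * 96.2361 * 7.1824 * 7.7 / 100.53096
P = 54265.32 W/m

54265.32


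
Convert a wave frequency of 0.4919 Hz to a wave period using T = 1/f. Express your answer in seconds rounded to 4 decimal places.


T = 1 / f
T = 1 / 0.4919
T = 2.0329 s

2.0329


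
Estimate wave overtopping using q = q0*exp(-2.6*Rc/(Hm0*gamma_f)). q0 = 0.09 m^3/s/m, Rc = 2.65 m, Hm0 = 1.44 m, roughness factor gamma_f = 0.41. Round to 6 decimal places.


q = q0 * exp(-2.6 * Rc / (Hm0 * gamma_f))
Exponent = -2.6 * 2.65 / (1.44 * 0.41)
= -2.6 * 2.65 / 0.5904
= -11.670054
exp(-11.670054) = 0.000009
q = 0.09 * 0.000009
q = 0.000001 m^3/s/m

0.000001


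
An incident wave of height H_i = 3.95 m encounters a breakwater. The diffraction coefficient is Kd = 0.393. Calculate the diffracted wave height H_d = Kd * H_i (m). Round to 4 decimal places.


H_d = Kd * H_i
H_d = 0.393 * 3.95
H_d = 1.5524 m

1.5524


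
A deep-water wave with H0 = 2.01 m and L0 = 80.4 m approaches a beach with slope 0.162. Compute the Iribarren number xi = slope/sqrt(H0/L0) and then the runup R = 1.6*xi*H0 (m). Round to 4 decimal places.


xi = slope / sqrt(H0/L0)
H0/L0 = 2.01/80.4 = 0.025000
sqrt(0.025000) = 0.158114
xi = 0.162 / 0.158114 = 1.024578
R = 1.6 * xi * H0 = 1.6 * 1.024578 * 2.01
R = 3.2950 m

3.2950


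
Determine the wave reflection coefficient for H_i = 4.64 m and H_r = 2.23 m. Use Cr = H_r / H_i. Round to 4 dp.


Cr = H_r / H_i
Cr = 2.23 / 4.64
Cr = 0.4806

0.4806


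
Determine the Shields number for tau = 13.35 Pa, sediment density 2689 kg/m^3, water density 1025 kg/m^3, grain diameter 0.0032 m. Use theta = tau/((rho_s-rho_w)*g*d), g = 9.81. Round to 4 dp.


theta = tau / ((rho_s - rho_w) * g * d)
rho_s - rho_w = 2689 - 1025 = 1664
Denominator = 1664 * 9.81 * 0.0032 = 52.236288
theta = 13.35 / 52.236288
theta = 0.2556

0.2556


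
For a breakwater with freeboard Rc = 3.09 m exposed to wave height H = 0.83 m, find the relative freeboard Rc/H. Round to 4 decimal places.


Relative freeboard = Rc / H
= 3.09 / 0.83
= 3.7229

3.7229


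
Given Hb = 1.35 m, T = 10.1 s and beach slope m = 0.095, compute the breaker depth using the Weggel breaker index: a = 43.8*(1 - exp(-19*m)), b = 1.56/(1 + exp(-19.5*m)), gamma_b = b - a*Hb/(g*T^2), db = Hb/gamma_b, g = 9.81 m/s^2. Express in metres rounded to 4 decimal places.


a = 43.8 * (1 - exp(-19 * m))
exp(-19 * 0.095) = exp(-1.8050) = 0.164474
a = 43.8 * (1 - 0.164474) = 36.596019
b = 1.56 / (1 + exp(-19.5 * m))
exp(-19.5 * 0.095) = exp(-1.8525) = 0.156845
b = 1.56 / (1 + 0.156845) = 1.348496
Hb / (g * T^2) = 1.35 / (9.81 * 10.1^2) = 1.35 / 1000.7181 = 0.00134903
gamma_b = b - a * Hb/(g*T^2) = 1.348496 - 36.596019 * 0.00134903 = 1.299127
db = Hb / gamma_b = 1.35 / 1.299127
db = 1.0392 m

1.0392


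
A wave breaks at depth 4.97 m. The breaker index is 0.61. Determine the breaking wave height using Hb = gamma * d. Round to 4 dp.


Hb = gamma * d
Hb = 0.61 * 4.97
Hb = 3.0317 m

3.0317


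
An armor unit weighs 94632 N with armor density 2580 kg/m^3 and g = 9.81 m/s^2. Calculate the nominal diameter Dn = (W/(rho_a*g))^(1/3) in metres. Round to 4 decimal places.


V = W / (rho_a * g)
V = 94632 / (2580 * 9.81)
V = 94632 / 25309.80
V = 3.738947 m^3
Dn = V^(1/3) = 3.738947^(1/3)
Dn = 1.5521 m

1.5521


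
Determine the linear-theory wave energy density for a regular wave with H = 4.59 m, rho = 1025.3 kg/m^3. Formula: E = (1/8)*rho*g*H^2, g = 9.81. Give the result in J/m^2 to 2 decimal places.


E = (1/8) * rho * g * H^2
E = (1/8) * 1025.3 * 9.81 * 4.59^2
E = 0.125 * 1025.3 * 9.81 * 21.0681
E = 26488.38 J/m^2

26488.38


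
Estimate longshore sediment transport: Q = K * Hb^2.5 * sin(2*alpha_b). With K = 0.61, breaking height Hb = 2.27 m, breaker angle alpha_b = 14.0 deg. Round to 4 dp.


Q = K * Hb^2.5 * sin(2 * alpha_b)
Hb^2.5 = 2.27^2.5 = 7.763627
sin(2 * 14.0) = sin(28.0) = 0.469472
Q = 0.61 * 7.763627 * 0.469472
Q = 2.2233 m^3/s

2.2233


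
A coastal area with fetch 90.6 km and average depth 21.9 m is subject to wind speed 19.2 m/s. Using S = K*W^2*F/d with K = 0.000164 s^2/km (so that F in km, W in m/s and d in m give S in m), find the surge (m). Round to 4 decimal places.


S = K * W^2 * F / d
W^2 = 19.2^2 = 368.64
S = 0.000164 * 368.64 * 90.6 / 21.9
Numerator = 0.000164 * 368.64 * 90.6 = 5.477401
S = 5.477401 / 21.9 = 0.2501 m

0.2501


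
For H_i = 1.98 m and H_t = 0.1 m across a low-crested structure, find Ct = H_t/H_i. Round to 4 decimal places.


Ct = H_t / H_i
Ct = 0.1 / 1.98
Ct = 0.0505

0.0505


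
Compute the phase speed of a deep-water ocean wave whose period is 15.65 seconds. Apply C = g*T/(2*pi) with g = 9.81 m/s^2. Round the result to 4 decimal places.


We use the deep-water celerity formula:
C = g * T / (2 * pi)
C = 9.81 * 15.65 / (2 * 3.14159...)
C = 153.526500 / 6.283185
C = 24.4345 m/s

24.4345


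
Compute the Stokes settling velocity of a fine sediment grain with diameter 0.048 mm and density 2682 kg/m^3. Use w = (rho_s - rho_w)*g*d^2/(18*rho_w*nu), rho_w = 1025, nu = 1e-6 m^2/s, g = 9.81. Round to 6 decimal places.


w = (rho_s - rho_w) * g * d^2 / (18 * rho_w * nu)
d = 0.048 mm = 0.000048 m
rho_s - rho_w = 2682 - 1025 = 1657
Numerator = 1657 * 9.81 * (0.000048)^2 = 0.000037451912
Denominator = 18 * 1025 * 1e-6 = 0.018450
w = 0.002030 m/s

0.002030


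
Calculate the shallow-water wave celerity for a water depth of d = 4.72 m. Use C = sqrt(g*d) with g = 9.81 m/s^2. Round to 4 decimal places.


Using the shallow-water approximation:
C = sqrt(g * d) = sqrt(9.81 * 4.72)
C = sqrt(46.3032)
C = 6.8046 m/s

6.8046


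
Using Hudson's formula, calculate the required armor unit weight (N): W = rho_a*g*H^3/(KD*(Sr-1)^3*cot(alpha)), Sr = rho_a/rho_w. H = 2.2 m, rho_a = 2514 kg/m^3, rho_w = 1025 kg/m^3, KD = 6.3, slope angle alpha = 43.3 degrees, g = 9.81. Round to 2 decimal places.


Sr = rho_a / rho_w = 2514 / 1025 = 2.452683
(Sr - 1) = 1.452683
(Sr - 1)^3 = 3.065579
cot(43.3) = 1 / tan(43.3) = 1 / 0.942352 = 1.061174
Numerator = 2514 * 9.81 * 2.2^3 = 262604.5963
Denominator = 6.3 * 3.065579 * 1.061174 = 20.494614
W = 262604.5963 / 20.494614
W = 12813.35 N

12813.35


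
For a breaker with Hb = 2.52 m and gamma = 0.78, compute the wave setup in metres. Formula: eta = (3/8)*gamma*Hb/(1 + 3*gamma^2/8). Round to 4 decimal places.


eta = (3/8) * gamma * Hb / (1 + 3*gamma^2/8)
Numerator = (3/8) * 0.78 * 2.52 = 0.737100
Denominator = 1 + 3*0.78^2/8 = 1 + 0.228150 = 1.228150
eta = 0.737100 / 1.228150
eta = 0.6002 m

0.6002


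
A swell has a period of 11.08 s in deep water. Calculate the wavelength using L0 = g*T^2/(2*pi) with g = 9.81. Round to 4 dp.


L0 = g * T^2 / (2 * pi)
L0 = 9.81 * 11.08^2 / (2 * pi)
L0 = 9.81 * 122.7664 / 6.28319
L0 = 1204.3384 / 6.28319
L0 = 191.6764 m

191.6764


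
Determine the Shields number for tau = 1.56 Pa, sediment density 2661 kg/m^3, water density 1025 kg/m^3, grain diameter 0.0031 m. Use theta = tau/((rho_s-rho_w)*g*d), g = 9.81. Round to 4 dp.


theta = tau / ((rho_s - rho_w) * g * d)
rho_s - rho_w = 2661 - 1025 = 1636
Denominator = 1636 * 9.81 * 0.0031 = 49.752396
theta = 1.56 / 49.752396
theta = 0.0314

0.0314


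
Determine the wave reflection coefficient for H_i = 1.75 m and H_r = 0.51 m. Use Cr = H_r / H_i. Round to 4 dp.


Cr = H_r / H_i
Cr = 0.51 / 1.75
Cr = 0.2914

0.2914


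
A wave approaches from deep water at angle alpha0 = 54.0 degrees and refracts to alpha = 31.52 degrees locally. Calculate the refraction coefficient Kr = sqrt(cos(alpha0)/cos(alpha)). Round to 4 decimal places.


Kr = sqrt(cos(alpha0) / cos(alpha))
cos(54.0) = 0.587785
cos(31.52) = 0.852458
Kr = sqrt(0.587785 / 0.852458)
Kr = sqrt(0.689518)
Kr = 0.8304

0.8304


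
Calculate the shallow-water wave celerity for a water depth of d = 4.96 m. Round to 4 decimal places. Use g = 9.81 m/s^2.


Using the shallow-water approximation:
C = sqrt(g * d) = sqrt(9.81 * 4.96)
C = sqrt(48.6576)
C = 6.9755 m/s

6.9755


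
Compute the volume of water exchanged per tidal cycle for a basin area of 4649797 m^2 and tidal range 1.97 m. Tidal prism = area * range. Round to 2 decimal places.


Tidal prism = Area * Tidal range
P = 4649797 * 1.97
P = 9160100.09 m^3

9160100.09


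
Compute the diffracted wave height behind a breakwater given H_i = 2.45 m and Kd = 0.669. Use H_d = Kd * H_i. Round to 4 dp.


H_d = Kd * H_i
H_d = 0.669 * 2.45
H_d = 1.6391 m

1.6391


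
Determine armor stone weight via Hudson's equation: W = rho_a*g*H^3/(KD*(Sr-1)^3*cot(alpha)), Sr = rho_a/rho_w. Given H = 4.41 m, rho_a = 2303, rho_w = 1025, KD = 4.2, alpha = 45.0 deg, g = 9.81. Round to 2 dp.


Sr = rho_a / rho_w = 2303 / 1025 = 2.246829
(Sr - 1) = 1.246829
(Sr - 1)^3 = 1.938300
cot(45.0) = 1 / tan(45.0) = 1 / 1.000000 = 1.000000
Numerator = 2303 * 9.81 * 4.41^3 = 1937665.0851
Denominator = 4.2 * 1.938300 * 1.000000 = 8.140859
W = 1937665.0851 / 8.140859
W = 238017.26 N

238017.26


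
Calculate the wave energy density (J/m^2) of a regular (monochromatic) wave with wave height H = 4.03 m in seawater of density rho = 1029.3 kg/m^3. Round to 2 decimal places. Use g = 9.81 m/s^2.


E = (1/8) * rho * g * H^2
E = (1/8) * 1029.3 * 9.81 * 4.03^2
E = 0.125 * 1029.3 * 9.81 * 16.2409
E = 20498.92 J/m^2

20498.92


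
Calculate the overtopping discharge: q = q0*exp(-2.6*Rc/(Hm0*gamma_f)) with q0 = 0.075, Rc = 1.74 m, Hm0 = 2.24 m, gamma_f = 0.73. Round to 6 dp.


q = q0 * exp(-2.6 * Rc / (Hm0 * gamma_f))
Exponent = -2.6 * 1.74 / (2.24 * 0.73)
= -2.6 * 1.74 / 1.6352
= -2.766634
exp(-2.766634) = 0.062873
q = 0.075 * 0.062873
q = 0.004715 m^3/s/m

0.004715


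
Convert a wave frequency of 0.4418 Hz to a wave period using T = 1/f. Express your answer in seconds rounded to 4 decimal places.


T = 1 / f
T = 1 / 0.4418
T = 2.2635 s

2.2635


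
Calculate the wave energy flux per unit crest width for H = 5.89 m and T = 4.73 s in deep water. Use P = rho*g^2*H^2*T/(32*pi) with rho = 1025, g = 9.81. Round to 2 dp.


P = rho * g^2 * H^2 * T / (32 * pi)
P = 1025 * 9.81^2 * 5.89^2 * 4.73 / (32 * pi)
P = 1025 * 96.2361 * 34.6921 * 4.73 / 100.53096
P = 161010.34 W/m

161010.34


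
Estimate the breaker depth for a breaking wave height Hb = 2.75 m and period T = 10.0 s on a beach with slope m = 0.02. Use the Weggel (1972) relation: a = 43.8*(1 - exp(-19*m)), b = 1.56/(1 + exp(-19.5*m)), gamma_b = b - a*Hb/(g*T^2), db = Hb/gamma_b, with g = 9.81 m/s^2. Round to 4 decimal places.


a = 43.8 * (1 - exp(-19 * m))
exp(-19 * 0.02) = exp(-0.3800) = 0.683861
a = 43.8 * (1 - 0.683861) = 13.846870
b = 1.56 / (1 + exp(-19.5 * m))
exp(-19.5 * 0.02) = exp(-0.3900) = 0.677057
b = 1.56 / (1 + 0.677057) = 0.930201
Hb / (g * T^2) = 2.75 / (9.81 * 10.0^2) = 2.75 / 981.0000 = 0.00280326
gamma_b = b - a * Hb/(g*T^2) = 0.930201 - 13.846870 * 0.00280326 = 0.891385
db = Hb / gamma_b = 2.75 / 0.891385
db = 3.0851 m

3.0851


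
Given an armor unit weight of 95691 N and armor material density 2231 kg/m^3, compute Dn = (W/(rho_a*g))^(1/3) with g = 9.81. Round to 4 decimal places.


V = W / (rho_a * g)
V = 95691 / (2231 * 9.81)
V = 95691 / 21886.11
V = 4.372225 m^3
Dn = V^(1/3) = 4.372225^(1/3)
Dn = 1.6352 m

1.6352


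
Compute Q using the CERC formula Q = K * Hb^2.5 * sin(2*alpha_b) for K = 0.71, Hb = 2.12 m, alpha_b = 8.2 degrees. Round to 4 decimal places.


Q = K * Hb^2.5 * sin(2 * alpha_b)
Hb^2.5 = 2.12^2.5 = 6.543945
sin(2 * 8.2) = sin(16.4) = 0.282341
Q = 0.71 * 6.543945 * 0.282341
Q = 1.3118 m^3/s

1.3118


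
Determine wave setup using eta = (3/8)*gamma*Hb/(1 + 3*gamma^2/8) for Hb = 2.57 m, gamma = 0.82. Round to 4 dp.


eta = (3/8) * gamma * Hb / (1 + 3*gamma^2/8)
Numerator = (3/8) * 0.82 * 2.57 = 0.790275
Denominator = 1 + 3*0.82^2/8 = 1 + 0.252150 = 1.252150
eta = 0.790275 / 1.252150
eta = 0.6311 m

0.6311


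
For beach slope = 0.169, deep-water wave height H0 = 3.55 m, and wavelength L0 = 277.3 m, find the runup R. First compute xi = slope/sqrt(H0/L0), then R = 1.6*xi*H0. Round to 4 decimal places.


xi = slope / sqrt(H0/L0)
H0/L0 = 3.55/277.3 = 0.012802
sqrt(0.012802) = 0.113146
xi = 0.169 / 0.113146 = 1.493645
R = 1.6 * xi * H0 = 1.6 * 1.493645 * 3.55
R = 8.4839 m

8.4839


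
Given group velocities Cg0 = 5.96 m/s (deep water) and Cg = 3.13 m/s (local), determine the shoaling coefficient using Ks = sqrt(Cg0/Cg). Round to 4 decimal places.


Ks = sqrt(Cg0 / Cg)
Ks = sqrt(5.96 / 3.13)
Ks = sqrt(1.9042)
Ks = 1.3799

1.3799


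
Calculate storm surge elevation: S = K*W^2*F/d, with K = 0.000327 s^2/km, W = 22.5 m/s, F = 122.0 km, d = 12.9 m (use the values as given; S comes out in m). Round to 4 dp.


S = K * W^2 * F / d
W^2 = 22.5^2 = 506.25
S = 0.000327 * 506.25 * 122.0 / 12.9
Numerator = 0.000327 * 506.25 * 122.0 = 20.196337
S = 20.196337 / 12.9 = 1.5656 m

1.5656


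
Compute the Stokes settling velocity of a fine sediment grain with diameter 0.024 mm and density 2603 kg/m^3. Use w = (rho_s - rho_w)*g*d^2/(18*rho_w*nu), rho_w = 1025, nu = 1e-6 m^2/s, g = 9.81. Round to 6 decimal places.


w = (rho_s - rho_w) * g * d^2 / (18 * rho_w * nu)
d = 0.024 mm = 0.000024 m
rho_s - rho_w = 2603 - 1025 = 1578
Numerator = 1578 * 9.81 * (0.000024)^2 = 0.000008916584
Denominator = 18 * 1025 * 1e-6 = 0.018450
w = 0.000483 m/s

0.000483


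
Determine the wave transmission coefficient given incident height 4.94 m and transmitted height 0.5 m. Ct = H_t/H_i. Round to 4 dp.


Ct = H_t / H_i
Ct = 0.5 / 4.94
Ct = 0.1012

0.1012


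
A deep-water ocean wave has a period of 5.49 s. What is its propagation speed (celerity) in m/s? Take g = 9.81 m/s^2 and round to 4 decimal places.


We use the deep-water celerity formula:
C = g * T / (2 * pi)
C = 9.81 * 5.49 / (2 * 3.14159...)
C = 53.856900 / 6.283185
C = 8.5716 m/s

8.5716


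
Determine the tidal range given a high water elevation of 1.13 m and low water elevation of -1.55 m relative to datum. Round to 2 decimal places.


Tidal range = High water - Low water
Tidal range = 1.13 - (-1.55)
Tidal range = 2.68 m

2.68


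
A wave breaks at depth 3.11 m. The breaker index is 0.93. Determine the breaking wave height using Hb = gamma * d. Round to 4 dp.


Hb = gamma * d
Hb = 0.93 * 3.11
Hb = 2.8923 m

2.8923


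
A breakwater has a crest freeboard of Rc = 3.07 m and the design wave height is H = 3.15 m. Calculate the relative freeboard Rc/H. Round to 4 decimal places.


Relative freeboard = Rc / H
= 3.07 / 3.15
= 0.9746

0.9746


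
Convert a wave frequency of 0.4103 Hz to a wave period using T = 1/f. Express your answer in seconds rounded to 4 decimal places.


T = 1 / f
T = 1 / 0.4103
T = 2.4372 s

2.4372


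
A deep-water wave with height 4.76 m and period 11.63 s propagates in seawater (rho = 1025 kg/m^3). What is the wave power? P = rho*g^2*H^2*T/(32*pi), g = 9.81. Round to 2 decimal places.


P = rho * g^2 * H^2 * T / (32 * pi)
P = 1025 * 9.81^2 * 4.76^2 * 11.63 / (32 * pi)
P = 1025 * 96.2361 * 22.6576 * 11.63 / 100.53096
P = 258556.61 W/m

258556.61


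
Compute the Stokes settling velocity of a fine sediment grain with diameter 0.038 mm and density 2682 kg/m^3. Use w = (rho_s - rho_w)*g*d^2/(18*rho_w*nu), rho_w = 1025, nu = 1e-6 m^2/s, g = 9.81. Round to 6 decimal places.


w = (rho_s - rho_w) * g * d^2 / (18 * rho_w * nu)
d = 0.038 mm = 0.000038 m
rho_s - rho_w = 2682 - 1025 = 1657
Numerator = 1657 * 9.81 * (0.000038)^2 = 0.000023472465
Denominator = 18 * 1025 * 1e-6 = 0.018450
w = 0.001272 m/s

0.001272


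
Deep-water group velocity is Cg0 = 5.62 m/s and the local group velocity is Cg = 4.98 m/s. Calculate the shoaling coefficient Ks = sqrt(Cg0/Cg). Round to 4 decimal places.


Ks = sqrt(Cg0 / Cg)
Ks = sqrt(5.62 / 4.98)
Ks = sqrt(1.1285)
Ks = 1.0623

1.0623


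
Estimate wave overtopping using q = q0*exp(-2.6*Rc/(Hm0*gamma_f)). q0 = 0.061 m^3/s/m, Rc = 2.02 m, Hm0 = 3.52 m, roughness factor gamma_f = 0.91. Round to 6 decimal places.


q = q0 * exp(-2.6 * Rc / (Hm0 * gamma_f))
Exponent = -2.6 * 2.02 / (3.52 * 0.91)
= -2.6 * 2.02 / 3.2032
= -1.639610
exp(-1.639610) = 0.194056
q = 0.061 * 0.194056
q = 0.011837 m^3/s/m

0.011837


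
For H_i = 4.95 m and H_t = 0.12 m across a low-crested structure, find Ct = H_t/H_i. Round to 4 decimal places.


Ct = H_t / H_i
Ct = 0.12 / 4.95
Ct = 0.0242

0.0242


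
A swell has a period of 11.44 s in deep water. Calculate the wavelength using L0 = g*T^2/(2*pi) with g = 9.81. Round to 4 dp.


L0 = g * T^2 / (2 * pi)
L0 = 9.81 * 11.44^2 / (2 * pi)
L0 = 9.81 * 130.8736 / 6.28319
L0 = 1283.8700 / 6.28319
L0 = 204.3343 m

204.3343


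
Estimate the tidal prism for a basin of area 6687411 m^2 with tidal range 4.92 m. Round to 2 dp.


Tidal prism = Area * Tidal range
P = 6687411 * 4.92
P = 32902062.12 m^3

32902062.12


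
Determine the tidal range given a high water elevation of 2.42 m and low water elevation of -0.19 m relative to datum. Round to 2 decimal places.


Tidal range = High water - Low water
Tidal range = 2.42 - (-0.19)
Tidal range = 2.61 m

2.61


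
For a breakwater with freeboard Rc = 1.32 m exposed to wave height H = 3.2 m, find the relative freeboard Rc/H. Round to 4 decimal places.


Relative freeboard = Rc / H
= 1.32 / 3.2
= 0.4125

0.4125


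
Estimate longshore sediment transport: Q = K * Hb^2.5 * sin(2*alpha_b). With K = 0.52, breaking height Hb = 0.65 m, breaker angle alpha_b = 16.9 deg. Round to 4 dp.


Q = K * Hb^2.5 * sin(2 * alpha_b)
Hb^2.5 = 0.65^2.5 = 0.340630
sin(2 * 16.9) = sin(33.8) = 0.556296
Q = 0.52 * 0.340630 * 0.556296
Q = 0.0985 m^3/s

0.0985


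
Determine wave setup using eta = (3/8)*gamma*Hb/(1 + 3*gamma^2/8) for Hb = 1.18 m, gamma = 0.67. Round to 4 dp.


eta = (3/8) * gamma * Hb / (1 + 3*gamma^2/8)
Numerator = (3/8) * 0.67 * 1.18 = 0.296475
Denominator = 1 + 3*0.67^2/8 = 1 + 0.168338 = 1.168338
eta = 0.296475 / 1.168338
eta = 0.2538 m

0.2538


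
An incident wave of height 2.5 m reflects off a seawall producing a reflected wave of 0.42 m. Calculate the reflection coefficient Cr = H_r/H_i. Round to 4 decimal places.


Cr = H_r / H_i
Cr = 0.42 / 2.5
Cr = 0.1680

0.1680


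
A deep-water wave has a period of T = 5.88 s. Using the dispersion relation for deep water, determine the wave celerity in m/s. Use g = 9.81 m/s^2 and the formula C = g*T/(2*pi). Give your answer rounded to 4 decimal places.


We use the deep-water celerity formula:
C = g * T / (2 * pi)
C = 9.81 * 5.88 / (2 * 3.14159...)
C = 57.682800 / 6.283185
C = 9.1805 m/s

9.1805


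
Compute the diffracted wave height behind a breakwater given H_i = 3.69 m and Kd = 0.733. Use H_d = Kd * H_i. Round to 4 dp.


H_d = Kd * H_i
H_d = 0.733 * 3.69
H_d = 2.7048 m

2.7048


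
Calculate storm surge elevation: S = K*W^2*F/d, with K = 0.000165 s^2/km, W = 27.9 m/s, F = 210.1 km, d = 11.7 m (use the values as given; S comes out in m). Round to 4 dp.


S = K * W^2 * F / d
W^2 = 27.9^2 = 778.41
S = 0.000165 * 778.41 * 210.1 / 11.7
Numerator = 0.000165 * 778.41 * 210.1 = 26.984750
S = 26.984750 / 11.7 = 2.3064 m

2.3064


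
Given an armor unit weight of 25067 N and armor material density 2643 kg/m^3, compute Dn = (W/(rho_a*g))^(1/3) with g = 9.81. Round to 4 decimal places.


V = W / (rho_a * g)
V = 25067 / (2643 * 9.81)
V = 25067 / 25927.83
V = 0.966799 m^3
Dn = V^(1/3) = 0.966799^(1/3)
Dn = 0.9888 m

0.9888


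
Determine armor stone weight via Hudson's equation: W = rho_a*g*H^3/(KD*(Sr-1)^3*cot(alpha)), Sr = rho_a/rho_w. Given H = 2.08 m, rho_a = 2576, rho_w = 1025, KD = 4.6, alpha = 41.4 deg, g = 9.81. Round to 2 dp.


Sr = rho_a / rho_w = 2576 / 1025 = 2.513171
(Sr - 1) = 1.513171
(Sr - 1)^3 = 3.464685
cot(41.4) = 1 / tan(41.4) = 1 / 0.881619 = 1.134277
Numerator = 2576 * 9.81 * 2.08^3 = 227407.5456
Denominator = 4.6 * 3.464685 * 1.134277 = 18.077605
W = 227407.5456 / 18.077605
W = 12579.52 N

12579.52


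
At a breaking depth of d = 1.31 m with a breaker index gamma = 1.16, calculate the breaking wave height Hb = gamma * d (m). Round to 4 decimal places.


Hb = gamma * d
Hb = 1.16 * 1.31
Hb = 1.5196 m

1.5196


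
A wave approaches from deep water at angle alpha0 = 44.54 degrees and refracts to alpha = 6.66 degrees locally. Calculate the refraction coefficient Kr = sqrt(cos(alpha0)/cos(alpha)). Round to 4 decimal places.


Kr = sqrt(cos(alpha0) / cos(alpha))
cos(44.54) = 0.712761
cos(6.66) = 0.993252
Kr = sqrt(0.712761 / 0.993252)
Kr = sqrt(0.717603)
Kr = 0.8471

0.8471


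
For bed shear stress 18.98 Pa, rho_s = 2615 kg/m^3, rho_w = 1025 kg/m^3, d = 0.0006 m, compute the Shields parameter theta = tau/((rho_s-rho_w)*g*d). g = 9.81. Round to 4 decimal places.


theta = tau / ((rho_s - rho_w) * g * d)
rho_s - rho_w = 2615 - 1025 = 1590
Denominator = 1590 * 9.81 * 0.0006 = 9.358740
theta = 18.98 / 9.358740
theta = 2.0281

2.0281


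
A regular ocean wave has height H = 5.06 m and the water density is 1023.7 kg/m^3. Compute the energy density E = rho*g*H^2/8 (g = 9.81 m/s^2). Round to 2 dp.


E = (1/8) * rho * g * H^2
E = (1/8) * 1023.7 * 9.81 * 5.06^2
E = 0.125 * 1023.7 * 9.81 * 25.6036
E = 32140.51 J/m^2

32140.51


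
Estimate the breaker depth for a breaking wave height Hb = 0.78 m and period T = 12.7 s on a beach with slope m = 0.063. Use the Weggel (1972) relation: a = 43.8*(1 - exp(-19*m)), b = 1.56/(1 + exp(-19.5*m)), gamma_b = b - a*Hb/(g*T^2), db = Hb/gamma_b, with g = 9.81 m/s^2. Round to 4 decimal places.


a = 43.8 * (1 - exp(-19 * m))
exp(-19 * 0.063) = exp(-1.1970) = 0.302099
a = 43.8 * (1 - 0.302099) = 30.568057
b = 1.56 / (1 + exp(-19.5 * m))
exp(-19.5 * 0.063) = exp(-1.2285) = 0.292731
b = 1.56 / (1 + 0.292731) = 1.206747
Hb / (g * T^2) = 0.78 / (9.81 * 12.7^2) = 0.78 / 1582.2549 = 0.00049297
gamma_b = b - a * Hb/(g*T^2) = 1.206747 - 30.568057 * 0.00049297 = 1.191678
db = Hb / gamma_b = 0.78 / 1.191678
db = 0.6545 m

0.6545


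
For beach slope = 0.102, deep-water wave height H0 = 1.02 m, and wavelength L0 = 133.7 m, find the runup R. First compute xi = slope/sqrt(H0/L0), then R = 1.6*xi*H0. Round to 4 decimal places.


xi = slope / sqrt(H0/L0)
H0/L0 = 1.02/133.7 = 0.007629
sqrt(0.007629) = 0.087344
xi = 0.102 / 0.087344 = 1.167793
R = 1.6 * xi * H0 = 1.6 * 1.167793 * 1.02
R = 1.9058 m

1.9058


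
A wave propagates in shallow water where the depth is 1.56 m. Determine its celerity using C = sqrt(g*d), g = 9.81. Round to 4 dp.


Using the shallow-water approximation:
C = sqrt(g * d) = sqrt(9.81 * 1.56)
C = sqrt(15.3036)
C = 3.9120 m/s

3.9120


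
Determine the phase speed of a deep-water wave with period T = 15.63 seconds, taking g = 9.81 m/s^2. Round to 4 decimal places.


We use the deep-water celerity formula:
C = g * T / (2 * pi)
C = 9.81 * 15.63 / (2 * 3.14159...)
C = 153.330300 / 6.283185
C = 24.4033 m/s

24.4033


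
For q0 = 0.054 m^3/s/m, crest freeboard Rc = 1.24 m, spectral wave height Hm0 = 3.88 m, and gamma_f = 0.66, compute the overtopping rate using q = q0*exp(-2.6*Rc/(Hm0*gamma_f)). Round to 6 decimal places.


q = q0 * exp(-2.6 * Rc / (Hm0 * gamma_f))
Exponent = -2.6 * 1.24 / (3.88 * 0.66)
= -2.6 * 1.24 / 2.5608
= -1.258982
exp(-1.258982) = 0.283943
q = 0.054 * 0.283943
q = 0.015333 m^3/s/m

0.015333


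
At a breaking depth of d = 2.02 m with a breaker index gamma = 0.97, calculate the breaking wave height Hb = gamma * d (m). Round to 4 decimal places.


Hb = gamma * d
Hb = 0.97 * 2.02
Hb = 1.9594 m

1.9594


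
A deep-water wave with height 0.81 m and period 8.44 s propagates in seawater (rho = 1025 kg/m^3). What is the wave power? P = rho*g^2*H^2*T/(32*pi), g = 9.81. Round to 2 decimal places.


P = rho * g^2 * H^2 * T / (32 * pi)
P = 1025 * 9.81^2 * 0.81^2 * 8.44 / (32 * pi)
P = 1025 * 96.2361 * 0.6561 * 8.44 / 100.53096
P = 5433.44 W/m

5433.44


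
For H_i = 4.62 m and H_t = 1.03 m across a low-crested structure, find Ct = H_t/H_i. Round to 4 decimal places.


Ct = H_t / H_i
Ct = 1.03 / 4.62
Ct = 0.2229

0.2229


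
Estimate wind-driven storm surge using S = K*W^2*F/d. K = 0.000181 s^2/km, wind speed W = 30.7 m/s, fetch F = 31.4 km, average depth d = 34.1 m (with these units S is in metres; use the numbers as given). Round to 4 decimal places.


S = K * W^2 * F / d
W^2 = 30.7^2 = 942.49
S = 0.000181 * 942.49 * 31.4 / 34.1
Numerator = 0.000181 * 942.49 * 31.4 = 5.356548
S = 5.356548 / 34.1 = 0.1571 m

0.1571


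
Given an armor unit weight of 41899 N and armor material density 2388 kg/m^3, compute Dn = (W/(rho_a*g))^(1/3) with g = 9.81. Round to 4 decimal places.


V = W / (rho_a * g)
V = 41899 / (2388 * 9.81)
V = 41899 / 23426.28
V = 1.788547 m^3
Dn = V^(1/3) = 1.788547^(1/3)
Dn = 1.2139 m

1.2139


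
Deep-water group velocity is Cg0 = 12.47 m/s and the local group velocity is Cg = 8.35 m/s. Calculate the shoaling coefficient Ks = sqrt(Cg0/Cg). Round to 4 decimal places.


Ks = sqrt(Cg0 / Cg)
Ks = sqrt(12.47 / 8.35)
Ks = sqrt(1.4934)
Ks = 1.2221

1.2221


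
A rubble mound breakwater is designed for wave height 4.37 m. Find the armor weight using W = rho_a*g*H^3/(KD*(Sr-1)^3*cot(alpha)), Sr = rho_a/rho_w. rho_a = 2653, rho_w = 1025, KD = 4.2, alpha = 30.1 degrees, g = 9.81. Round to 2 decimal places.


Sr = rho_a / rho_w = 2653 / 1025 = 2.588293
(Sr - 1) = 1.588293
(Sr - 1)^3 = 4.006744
cot(30.1) = 1 / tan(30.1) = 1 / 0.579680 = 1.725091
Numerator = 2653 * 9.81 * 4.37^3 = 2171953.7260
Denominator = 4.2 * 4.006744 * 1.725091 = 29.030384
W = 2171953.7260 / 29.030384
W = 74816.57 N

74816.57


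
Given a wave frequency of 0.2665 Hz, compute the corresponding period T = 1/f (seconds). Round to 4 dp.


T = 1 / f
T = 1 / 0.2665
T = 3.7523 s

3.7523


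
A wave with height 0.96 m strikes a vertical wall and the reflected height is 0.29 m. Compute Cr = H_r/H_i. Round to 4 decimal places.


Cr = H_r / H_i
Cr = 0.29 / 0.96
Cr = 0.3021

0.3021


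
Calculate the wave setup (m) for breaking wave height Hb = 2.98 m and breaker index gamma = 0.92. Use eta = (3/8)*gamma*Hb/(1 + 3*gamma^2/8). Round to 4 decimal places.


eta = (3/8) * gamma * Hb / (1 + 3*gamma^2/8)
Numerator = (3/8) * 0.92 * 2.98 = 1.028100
Denominator = 1 + 3*0.92^2/8 = 1 + 0.317400 = 1.317400
eta = 1.028100 / 1.317400
eta = 0.7804 m

0.7804


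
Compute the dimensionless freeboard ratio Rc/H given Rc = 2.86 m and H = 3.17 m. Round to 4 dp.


Relative freeboard = Rc / H
= 2.86 / 3.17
= 0.9022

0.9022


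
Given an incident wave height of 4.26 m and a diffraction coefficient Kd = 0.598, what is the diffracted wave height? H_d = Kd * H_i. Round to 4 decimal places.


H_d = Kd * H_i
H_d = 0.598 * 4.26
H_d = 2.5475 m

2.5475


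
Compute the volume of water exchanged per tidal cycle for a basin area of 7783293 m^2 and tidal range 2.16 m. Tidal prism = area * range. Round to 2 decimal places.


Tidal prism = Area * Tidal range
P = 7783293 * 2.16
P = 16811912.88 m^3

16811912.88


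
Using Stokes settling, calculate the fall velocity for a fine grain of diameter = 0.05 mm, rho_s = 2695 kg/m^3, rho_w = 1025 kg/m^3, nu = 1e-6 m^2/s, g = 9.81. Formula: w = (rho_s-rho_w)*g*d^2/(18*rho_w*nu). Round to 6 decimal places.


w = (rho_s - rho_w) * g * d^2 / (18 * rho_w * nu)
d = 0.05 mm = 0.000050 m
rho_s - rho_w = 2695 - 1025 = 1670
Numerator = 1670 * 9.81 * (0.000050)^2 = 0.000040956750
Denominator = 18 * 1025 * 1e-6 = 0.018450
w = 0.002220 m/s

0.002220


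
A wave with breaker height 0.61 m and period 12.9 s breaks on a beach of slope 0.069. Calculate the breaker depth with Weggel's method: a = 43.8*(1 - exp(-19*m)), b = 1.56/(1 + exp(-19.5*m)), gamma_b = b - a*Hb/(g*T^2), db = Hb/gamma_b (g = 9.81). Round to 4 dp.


a = 43.8 * (1 - exp(-19 * m))
exp(-19 * 0.069) = exp(-1.3110) = 0.269550
a = 43.8 * (1 - 0.269550) = 31.993694
b = 1.56 / (1 + exp(-19.5 * m))
exp(-19.5 * 0.069) = exp(-1.3455) = 0.260409
b = 1.56 / (1 + 0.260409) = 1.237693
Hb / (g * T^2) = 0.61 / (9.81 * 12.9^2) = 0.61 / 1632.4821 = 0.00037366
gamma_b = b - a * Hb/(g*T^2) = 1.237693 - 31.993694 * 0.00037366 = 1.225738
db = Hb / gamma_b = 0.61 / 1.225738
db = 0.4977 m

0.4977


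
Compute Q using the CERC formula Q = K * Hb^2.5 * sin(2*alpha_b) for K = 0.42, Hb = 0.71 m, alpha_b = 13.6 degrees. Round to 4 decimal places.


Q = K * Hb^2.5 * sin(2 * alpha_b)
Hb^2.5 = 0.71^2.5 = 0.424762
sin(2 * 13.6) = sin(27.2) = 0.457098
Q = 0.42 * 0.424762 * 0.457098
Q = 0.0815 m^3/s

0.0815


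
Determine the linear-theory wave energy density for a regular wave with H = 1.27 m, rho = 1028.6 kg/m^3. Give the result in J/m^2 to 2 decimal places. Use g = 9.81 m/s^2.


E = (1/8) * rho * g * H^2
E = (1/8) * 1028.6 * 9.81 * 1.27^2
E = 0.125 * 1028.6 * 9.81 * 1.6129
E = 2034.38 J/m^2

2034.38


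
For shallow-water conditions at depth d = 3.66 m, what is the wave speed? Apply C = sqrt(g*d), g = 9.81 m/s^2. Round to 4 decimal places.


Using the shallow-water approximation:
C = sqrt(g * d) = sqrt(9.81 * 3.66)
C = sqrt(35.9046)
C = 5.9920 m/s

5.9920
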